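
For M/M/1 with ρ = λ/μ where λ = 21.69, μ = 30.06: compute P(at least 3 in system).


ρ = 21.69/30.06 = 0.7216
P(N ≥ n) = ρ^n = 0.7216^3 = 0.375675

Final: 0.375675


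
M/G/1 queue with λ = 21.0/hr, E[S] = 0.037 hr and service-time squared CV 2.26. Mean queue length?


ρ = λ·E[S] = 21.0·0.037 = 0.7770
Lq = ρ²(1+C_s²)/(2(1−ρ)) = 0.6037·(1+2.26)/(2·0.2230)
= 0.6037·3.2600/0.4460 = 4.41291

Final: 4.41291


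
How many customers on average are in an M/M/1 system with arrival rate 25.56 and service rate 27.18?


ρ = λ/μ = 25.56/27.18 = 0.9404
L = ρ/(1−ρ) = 0.9404/(1 − 0.9404) = 0.9404/0.05960 = 15.7778

Final: 15.7778


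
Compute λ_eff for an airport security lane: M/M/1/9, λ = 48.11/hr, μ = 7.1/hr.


ρ = 6.7761; P_K = (1−ρ)ρ^9/(1−ρ^10) = 0.852422
λ_eff = λ(1 − P_K) = 48.11·(1 − 0.852422) = 48.11·0.147578 = 7.1000 /hr

Final: 7.1000 /hr


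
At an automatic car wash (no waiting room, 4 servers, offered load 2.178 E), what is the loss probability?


B(c,a) = (a^c/c!) / Σ_{k=0}^{c} a^k/k!
a^4/4! = 0.937606
Σ terms (k=0..4): 1.00000 + 2.17800 + 2.37184 + 1.72196 + 0.93761 = 8.209405
B = 0.937606/8.209405 = 0.114211

Final: 0.114211


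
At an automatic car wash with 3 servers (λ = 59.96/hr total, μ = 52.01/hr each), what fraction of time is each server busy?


ρ = λ/(cμ) = 59.96/(3·52.01) = 59.96/156.03 = 0.3843

Final: 0.3843


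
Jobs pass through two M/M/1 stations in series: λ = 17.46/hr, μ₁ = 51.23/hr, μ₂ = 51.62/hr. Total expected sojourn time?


Each node sees arrival rate λ = 17.46/hr (tandem ⇒ throughput preserved).
W₁ = 1/(μ₁−λ) = 1/(51.23−17.46) = 0.02961 hr
W₂ = 1/(μ₂−λ) = 1/(51.62−17.46) = 0.02927 hr
W_total = W₁ + W₂ = 0.02961 + 0.02927 = 0.05889 hr

Final: 0.05889 hr


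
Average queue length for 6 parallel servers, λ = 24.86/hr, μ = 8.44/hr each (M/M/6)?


a = λ/μ = 2.9455; ρ = a/6 = 0.4909
P₀ = 0.051791
Lq = P₀·a^c·ρ / (c!·(1−ρ)²) = 0.051791·653.05847·0.4909/(720·0.25917)
= 0.08898

Final: 0.08898


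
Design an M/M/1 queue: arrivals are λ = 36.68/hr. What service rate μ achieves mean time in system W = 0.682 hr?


W = 1/(μ−λ) ⇒ μ − λ = 1/W = 1/0.682 = 1.4663
μ = λ + 1/W = 36.68 + 1.4663 = 38.1463 per hr

Final: 38.1463 /hr


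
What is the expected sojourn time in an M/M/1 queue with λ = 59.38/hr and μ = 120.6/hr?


W = 1/(μ−λ) = 1/(120.6 − 59.38) = 1/61.22 = 0.01633 hr

Final: 0.01633 hr


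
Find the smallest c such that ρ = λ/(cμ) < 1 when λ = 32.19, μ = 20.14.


Stability requires cμ > λ ⇔ c > λ/μ.
λ/μ = 32.19/20.14 = 1.5983
Minimum integer c = ⌊1.5983⌋ + 1 = 2
Check: 2·20.14 = 40.28 > 32.19, while 1·20.14 = 20.14 ≤ 32.19

Final: 2 servers


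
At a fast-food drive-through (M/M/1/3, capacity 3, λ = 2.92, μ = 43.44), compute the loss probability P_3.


ρ = λ/μ = 2.92/43.44 = 0.06722
P_K = (1−ρ)ρ^K/(1−ρ^(K+1)) = (0.9328·0.0003037)/(1 − 0.00002042)
= 0.0002833/0.999980 = 0.0002833

Final: 0.0002833


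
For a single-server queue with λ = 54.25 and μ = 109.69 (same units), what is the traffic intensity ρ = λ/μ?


ρ = λ/μ = 54.25/109.69 = 0.4946

Final: 0.4946


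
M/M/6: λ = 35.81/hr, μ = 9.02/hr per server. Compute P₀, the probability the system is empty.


a = λ/μ = 35.81/9.02 = 3.9701; ρ = a/c = 0.6617
Σ_{k=0}^{5} a^k/k! (terms k=0..5) = 1.00000 + 3.97007 + 7.88071 + 10.42899 + 10.35094 + 8.21879 = 41.84950
Tail: a^6/(6!(1−ρ)) = 3915.49524/(720·0.3383) = 16.07399
P₀ = 1/(41.84950 + 16.07399) = 1/57.92348 = 0.017264

Final: 0.017264


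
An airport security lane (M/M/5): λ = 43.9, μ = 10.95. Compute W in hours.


a = 4.0091; ρ = 0.8018; P₀ = 0.012803
Lq = P₀·a^c·ρ/(c!(1−ρ)²) = 2.25626
Wq = Lq/λ = 2.25626/43.9 = 0.05140 hr
W = Wq + 1/μ = 0.05140 + 0.09132 = 0.14272 hr

Final: 0.14272 hr


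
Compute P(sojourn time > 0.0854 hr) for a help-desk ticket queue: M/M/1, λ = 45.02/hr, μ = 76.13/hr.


W ~ Exponential(μ−λ) for M/M/1.
μ − λ = 76.13 − 45.02 = 31.1100
P(W > t) = e^{−(μ−λ)t} = e^{−2.6568} = 0.070173

Final: 0.070173


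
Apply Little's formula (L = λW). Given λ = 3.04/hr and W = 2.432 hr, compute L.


L = λW = 3.04·2.432 = 7.3933

Final: 7.3933


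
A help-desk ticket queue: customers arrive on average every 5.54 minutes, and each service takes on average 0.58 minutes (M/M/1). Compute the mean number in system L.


λ = 60/5.54 = 10.8303 /hr
μ = 60/0.58 = 103.4483 /hr
ρ = λ/μ = 10.8303/103.4483 = 0.1047
L = ρ/(1−ρ) = 0.1047/0.8953 = 0.1169

Final: 0.1169


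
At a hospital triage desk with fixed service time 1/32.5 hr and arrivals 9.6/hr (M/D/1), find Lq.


ρ = 9.6/32.5 = 0.2954
M/D/1: Lq = ρ²/(2(1−ρ)) = 0.08725/(2·0.7046) = 0.06191

Final: 0.06191


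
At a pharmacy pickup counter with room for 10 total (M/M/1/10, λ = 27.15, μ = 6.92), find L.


ρ = 27.15/6.92 = 3.9234
L = ρ[1 − (K+1)ρ^K + Kρ^(K+1)] / [(1−ρ)(1−ρ^(K+1))]
Numerator: 3.9234·(1 − 11·864246.032859 + 10·3390791.877476) = 95735974.591222
Denominator: (-2.9234)·(-3390790.877476) = 9912673.331118
L = 95735974.591222/9912673.331118 = 9.6579

Final: 9.6579


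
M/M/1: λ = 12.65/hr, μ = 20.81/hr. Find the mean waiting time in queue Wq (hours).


ρ = 12.65/20.81 = 0.6079
Wq = ρ/(μ−λ) = 0.6079/(20.81 − 12.65) = 0.6079/8.16 = 0.07450 hr

Final: 0.07450 hr


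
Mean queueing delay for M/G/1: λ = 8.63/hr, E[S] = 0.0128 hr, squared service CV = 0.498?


ρ = λ·E[S] = 8.63·0.0128 = 0.1105
E[S²] = E[S]²(1+C_s²) = 0.0128²·(1+0.498) = 0.0002454
Wq = λ·E[S²]/(2(1−ρ)) = 8.63·0.0002454/(2·0.8895) = 0.001191 hr

Final: 0.001191 hr


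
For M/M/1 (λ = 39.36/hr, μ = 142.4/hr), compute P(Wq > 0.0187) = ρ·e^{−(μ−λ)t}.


ρ = 39.36/142.4 = 0.2764
P(Wq > t) = ρ·e^{−(μ−λ)t} = 0.2764·e^{−1.9268}
= 0.2764·0.145606 = 0.040246

Final: 0.040246


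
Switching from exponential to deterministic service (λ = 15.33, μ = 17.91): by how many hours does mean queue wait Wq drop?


ρ = 15.33/17.91 = 0.8559
Wq(M/M/1) = ρ/(μ−λ) = 0.8559/2.58 = 0.33176 hr
Wq(M/D/1) = ρ/(2(μ−λ)) = 0.16588 hr
Savings = 0.33176 − 0.16588 = 0.16588 hr

Final: 0.16588 hr


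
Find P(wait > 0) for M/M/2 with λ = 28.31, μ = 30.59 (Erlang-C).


a = λ/μ = 0.9255; ρ = a/2 = 0.4627
P₀ = 0.367304 (from M/M/c formula)
C(c,a) = [a^c/(c!(1−ρ))]·P₀ = [0.85649/(2·0.5373)]·0.367304
= 0.79708·0.367304 = 0.292769

Final: 0.292769


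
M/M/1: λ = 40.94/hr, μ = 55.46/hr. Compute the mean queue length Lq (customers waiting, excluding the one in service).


ρ = 40.94/55.46 = 0.7382
Lq = ρ²/(1−ρ) = 0.5449/0.2618 = 2.0814

Final: 2.0814


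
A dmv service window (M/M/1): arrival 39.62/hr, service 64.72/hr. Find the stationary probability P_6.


ρ = 39.62/64.72 = 0.6122
P_n = (1−ρ)·ρ^n = (1 − 0.6122)·0.6122^6 = 0.3878·0.052633 = 0.020412

Final: 0.020412


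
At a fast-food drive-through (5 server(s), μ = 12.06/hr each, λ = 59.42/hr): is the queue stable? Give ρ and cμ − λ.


Total capacity cμ = 5·12.06 = 60.30/hr
ρ = λ/(cμ) = 59.42/60.30 = 0.9854
Stable ⇔ ρ < 1: YES
Spare capacity = cμ − λ = 60.30 − 59.42 = 0.88/hr

Final: ρ = 0.9854; stable; margin = 0.88/hr


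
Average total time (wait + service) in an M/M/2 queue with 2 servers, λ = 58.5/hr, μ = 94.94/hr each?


a = 0.6162; ρ = 0.3081; P₀ = 0.528948
Lq = P₀·a^c·ρ/(c!(1−ρ)²) = 0.06462
Wq = Lq/λ = 0.06462/58.5 = 0.001105 hr
W = Wq + 1/μ = 0.001105 + 0.01053 = 0.01164 hr

Final: 0.01164 hr


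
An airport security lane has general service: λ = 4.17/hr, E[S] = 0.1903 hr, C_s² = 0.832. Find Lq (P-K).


ρ = λ·E[S] = 4.17·0.1903 = 0.7936
Lq = ρ²(1+C_s²)/(2(1−ρ)) = 0.6297·(1+0.832)/(2·0.2064)
= 0.6297·1.8320/0.4129 = 2.79404

Final: 2.79404


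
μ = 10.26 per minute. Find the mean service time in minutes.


Mean service time = 1/μ = 1/10.26 minute = 0.09747 minute
In minutes: 0.09747 × 1 = 0.09747 min

Final: 0.09747 min


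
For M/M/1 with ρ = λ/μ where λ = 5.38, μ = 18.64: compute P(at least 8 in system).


ρ = 5.38/18.64 = 0.2886
P(N ≥ n) = ρ^n = 0.2886^8 = 0.00004816

Final: 0.00004816


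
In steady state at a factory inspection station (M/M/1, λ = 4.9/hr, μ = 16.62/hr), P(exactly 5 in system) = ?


ρ = 4.9/16.62 = 0.2948
P_n = (1−ρ)·ρ^n = (1 − 0.2948)·0.2948^5 = 0.7052·0.002228 = 0.001571

Final: 0.001571


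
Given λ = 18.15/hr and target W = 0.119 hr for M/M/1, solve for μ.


W = 1/(μ−λ) ⇒ μ − λ = 1/W = 1/0.119 = 8.4034
μ = λ + 1/W = 18.15 + 8.4034 = 26.5534 per hr

Final: 26.5534 /hr


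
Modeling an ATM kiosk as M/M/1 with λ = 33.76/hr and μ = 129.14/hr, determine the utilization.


ρ = λ/μ = 33.76/129.14 = 0.2614

Final: 0.2614


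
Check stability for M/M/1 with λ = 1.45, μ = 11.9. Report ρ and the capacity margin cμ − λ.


Total capacity cμ = 1·11.9 = 11.90/hr
ρ = λ/(cμ) = 1.45/11.90 = 0.1218
Stable ⇔ ρ < 1: YES
Spare capacity = cμ − λ = 11.90 − 1.45 = 10.45/hr

Final: ρ = 0.1218; stable; margin = 10.45/hr


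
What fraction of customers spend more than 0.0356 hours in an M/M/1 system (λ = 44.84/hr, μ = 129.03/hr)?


W ~ Exponential(μ−λ) for M/M/1.
μ − λ = 129.03 − 44.84 = 84.1900
P(W > t) = e^{−(μ−λ)t} = e^{−2.9972} = 0.049928

Final: 0.049928


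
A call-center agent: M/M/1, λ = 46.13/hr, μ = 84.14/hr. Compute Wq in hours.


ρ = 46.13/84.14 = 0.5483
Wq = ρ/(μ−λ) = 0.5483/(84.14 − 46.13) = 0.5483/38.01 = 0.01442 hr

Final: 0.01442 hr


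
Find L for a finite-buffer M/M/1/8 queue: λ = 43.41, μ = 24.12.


ρ = 43.41/24.12 = 1.7998
L = ρ[1 − (K+1)ρ^K + Kρ^(K+1)] / [(1−ρ)(1−ρ^(K+1))]
Numerator: 1.7998·(1 − 9·110.077830 + 8·198.112711) = 1071.214137
Denominator: (-0.7998)·(-197.112711) = 157.641136
L = 1071.214137/157.641136 = 6.7953

Final: 6.7953


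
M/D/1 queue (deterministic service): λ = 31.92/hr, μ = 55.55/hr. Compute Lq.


ρ = 31.92/55.55 = 0.5746
M/D/1: Lq = ρ²/(2(1−ρ)) = 0.3302/(2·0.4254) = 0.38810

Final: 0.38810


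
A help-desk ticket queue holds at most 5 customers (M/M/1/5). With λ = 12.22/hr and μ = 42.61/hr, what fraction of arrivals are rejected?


ρ = λ/μ = 12.22/42.61 = 0.2868
P_K = (1−ρ)ρ^K/(1−ρ^(K+1)) = (0.7132·0.001940)/(1 − 0.0005564)
= 0.001384/0.999444 = 0.001384

Final: 0.001384


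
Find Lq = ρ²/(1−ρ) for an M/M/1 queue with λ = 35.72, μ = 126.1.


ρ = 35.72/126.1 = 0.2833
Lq = ρ²/(1−ρ) = 0.08024/0.7167 = 0.1120

Final: 0.1120


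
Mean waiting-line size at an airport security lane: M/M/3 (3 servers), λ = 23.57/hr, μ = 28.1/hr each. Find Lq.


a = λ/μ = 0.8388; ρ = a/3 = 0.2796
P₀ = 0.429718
Lq = P₀·a^c·ρ / (c!·(1−ρ)²) = 0.429718·0.59015·0.2796/(6·0.51898)
= 0.02277

Final: 0.02277


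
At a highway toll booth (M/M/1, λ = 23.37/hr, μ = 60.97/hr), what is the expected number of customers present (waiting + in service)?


ρ = λ/μ = 23.37/60.97 = 0.3833
L = ρ/(1−ρ) = 0.3833/(1 − 0.3833) = 0.3833/0.6167 = 0.6215

Final: 0.6215


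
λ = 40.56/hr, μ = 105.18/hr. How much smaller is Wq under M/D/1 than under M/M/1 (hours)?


ρ = 40.56/105.18 = 0.3856
Wq(M/M/1) = ρ/(μ−λ) = 0.3856/64.62 = 0.005968 hr
Wq(M/D/1) = ρ/(2(μ−λ)) = 0.002984 hr
Savings = 0.005968 − 0.002984 = 0.002984 hr

Final: 0.002984 hr


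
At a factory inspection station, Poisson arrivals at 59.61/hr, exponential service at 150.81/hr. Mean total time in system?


W = 1/(μ−λ) = 1/(150.81 − 59.61) = 1/91.20 = 0.01096 hr

Final: 0.01096 hr


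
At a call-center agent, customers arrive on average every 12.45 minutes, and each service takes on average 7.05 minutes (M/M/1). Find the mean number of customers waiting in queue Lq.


λ = 60/12.45 = 4.8193 /hr
μ = 60/7.05 = 8.5106 /hr
ρ = λ/μ = 4.8193/8.5106 = 0.5663
Lq = ρ²/(1−ρ) = 0.3207/0.4337 = 0.7393

Final: 0.7393


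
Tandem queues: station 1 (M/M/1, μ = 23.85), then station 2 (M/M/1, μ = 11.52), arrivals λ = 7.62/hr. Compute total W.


Each node sees arrival rate λ = 7.62/hr (tandem ⇒ throughput preserved).
W₁ = 1/(μ₁−λ) = 1/(23.85−7.62) = 0.06161 hr
W₂ = 1/(μ₂−λ) = 1/(11.52−7.62) = 0.25641 hr
W_total = W₁ + W₂ = 0.06161 + 0.25641 = 0.31802 hr

Final: 0.31802 hr


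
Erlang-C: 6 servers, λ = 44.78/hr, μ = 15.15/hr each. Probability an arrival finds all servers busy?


a = λ/μ = 2.9558; ρ = a/6 = 0.4926
P₀ = 0.051246 (from M/M/c formula)
C(c,a) = [a^c/(c!(1−ρ))]·P₀ = [666.85090/(720·0.5074)]·0.051246
= 1.82545·0.051246 = 0.093546

Final: 0.093546


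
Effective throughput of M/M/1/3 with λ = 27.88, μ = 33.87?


ρ = 0.8231; P_K = (1−ρ)ρ^3/(1−ρ^4) = 0.182360
λ_eff = λ(1 − P_K) = 27.88·(1 − 0.182360) = 27.88·0.817640 = 22.7958 /hr

Final: 22.7958 /hr


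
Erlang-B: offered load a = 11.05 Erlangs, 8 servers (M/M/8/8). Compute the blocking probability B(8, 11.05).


B(c,a) = (a^c/c!) / Σ_{k=0}^{c} a^k/k!
a^8/8! = 5512.869357
Σ terms (k=0..8): 1.00000 + 11.05000 + 61.05125 + 224.87210 + 621.20919 + 1372.87230 + 2528.37316 + 3991.21763 + 5512.86936 = 14324.514999
B = 5512.869357/14324.514999 = 0.384856

Final: 0.384856


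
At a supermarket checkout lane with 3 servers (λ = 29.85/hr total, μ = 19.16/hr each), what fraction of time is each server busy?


ρ = λ/(cμ) = 29.85/(3·19.16) = 29.85/57.48 = 0.5193

Final: 0.5193


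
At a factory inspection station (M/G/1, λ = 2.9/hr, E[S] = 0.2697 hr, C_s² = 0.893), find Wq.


ρ = λ·E[S] = 2.9·0.2697 = 0.7821
E[S²] = E[S]²(1+C_s²) = 0.2697²·(1+0.893) = 0.137693
Wq = λ·E[S²]/(2(1−ρ)) = 2.9·0.137693/(2·0.2179) = 0.91640 hr

Final: 0.91640 hr


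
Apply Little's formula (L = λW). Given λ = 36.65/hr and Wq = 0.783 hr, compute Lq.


Lq = λWq = 36.65·0.783 = 28.6970

Final: 28.6970


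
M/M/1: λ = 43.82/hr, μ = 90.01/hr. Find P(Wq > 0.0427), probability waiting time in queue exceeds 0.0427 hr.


ρ = 43.82/90.01 = 0.4868
P(Wq > t) = ρ·e^{−(μ−λ)t} = 0.4868·e^{−1.9723}
= 0.4868·0.139135 = 0.067736

Final: 0.067736


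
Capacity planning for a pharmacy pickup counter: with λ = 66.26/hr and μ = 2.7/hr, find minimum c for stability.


Stability requires cμ > λ ⇔ c > λ/μ.
λ/μ = 66.26/2.7 = 24.5407
Minimum integer c = ⌊24.5407⌋ + 1 = 25
Check: 25·2.7 = 67.50 > 66.26, while 24·2.7 = 64.80 ≤ 66.26

Final: 25 servers


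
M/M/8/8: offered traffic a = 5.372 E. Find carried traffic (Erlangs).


B(8,5.372) = 0.088295 (Erlang-B)
Carried load = a(1 − B) = 5.372·(1 − 0.088295) = 5.372·0.911705 = 4.8977 E

Final: 4.8977 Erlangs


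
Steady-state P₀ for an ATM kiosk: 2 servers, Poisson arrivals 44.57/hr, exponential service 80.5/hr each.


a = λ/μ = 44.57/80.5 = 0.5537; ρ = a/c = 0.2768
Σ_{k=0}^{1} a^k/k! (terms k=0..1) = 1.00000 + 0.55366 = 1.55366
Tail: a^2/(2!(1−ρ)) = 0.30654/(2·0.7232) = 0.21195
P₀ = 1/(1.55366 + 0.21195) = 1/1.76561 = 0.566376

Final: 0.566376


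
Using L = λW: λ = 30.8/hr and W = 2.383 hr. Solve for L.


L = λW = 30.8·2.383 = 73.3964

Final: 73.3964


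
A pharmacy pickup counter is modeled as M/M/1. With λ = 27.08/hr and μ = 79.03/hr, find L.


ρ = λ/μ = 27.08/79.03 = 0.3427
L = ρ/(1−ρ) = 0.3427/(1 − 0.3427) = 0.3427/0.6573 = 0.5213

Final: 0.5213


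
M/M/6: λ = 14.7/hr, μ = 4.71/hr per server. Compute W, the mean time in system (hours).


a = 3.1210; ρ = 0.5202; P₀ = 0.043188
Lq = P₀·a^c·ρ/(c!(1−ρ)²) = 0.12525
Wq = Lq/λ = 0.12525/14.7 = 0.008520 hr
W = Wq + 1/μ = 0.008520 + 0.21231 = 0.22083 hr

Final: 0.22083 hr


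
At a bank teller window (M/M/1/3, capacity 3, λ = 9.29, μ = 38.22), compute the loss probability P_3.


ρ = λ/μ = 9.29/38.22 = 0.2431
P_K = (1−ρ)ρ^K/(1−ρ^(K+1)) = (0.7569·0.014361)/(1 − 0.003491)
= 0.010870/0.996509 = 0.010908

Final: 0.010908


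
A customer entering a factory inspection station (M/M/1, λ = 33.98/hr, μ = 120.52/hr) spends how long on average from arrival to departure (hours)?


W = 1/(μ−λ) = 1/(120.52 − 33.98) = 1/86.54 = 0.01156 hr

Final: 0.01156 hr


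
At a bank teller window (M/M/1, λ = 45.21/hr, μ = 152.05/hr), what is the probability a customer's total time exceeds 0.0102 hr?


W ~ Exponential(μ−λ) for M/M/1.
μ − λ = 152.05 − 45.21 = 106.8400
P(W > t) = e^{−(μ−λ)t} = e^{−1.0898} = 0.336295

Final: 0.336295


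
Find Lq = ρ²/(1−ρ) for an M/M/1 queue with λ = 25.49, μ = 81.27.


ρ = 25.49/81.27 = 0.3136
Lq = ρ²/(1−ρ) = 0.09837/0.6864 = 0.1433

Final: 0.1433


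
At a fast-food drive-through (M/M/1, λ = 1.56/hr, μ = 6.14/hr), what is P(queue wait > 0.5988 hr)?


ρ = 1.56/6.14 = 0.2541
P(Wq > t) = ρ·e^{−(μ−λ)t} = 0.2541·e^{−2.7425}
= 0.2541·0.064409 = 0.016364

Final: 0.016364


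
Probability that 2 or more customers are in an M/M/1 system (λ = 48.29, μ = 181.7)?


ρ = 48.29/181.7 = 0.2658
P(N ≥ n) = ρ^n = 0.2658^2 = 0.070632

Final: 0.070632


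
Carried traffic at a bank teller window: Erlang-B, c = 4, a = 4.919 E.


B(4,4.919) = 0.391889 (Erlang-B)
Carried load = a(1 − B) = 4.919·(1 − 0.391889) = 4.919·0.608111 = 2.9913 E

Final: 2.9913 Erlangs


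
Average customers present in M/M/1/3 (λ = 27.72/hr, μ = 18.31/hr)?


ρ = 27.72/18.31 = 1.5139
L = ρ[1 − (K+1)ρ^K + Kρ^(K+1)] / [(1−ρ)(1−ρ^(K+1))]
Numerator: 1.5139·(1 − 4·3.469882 + 3·5.253147) = 4.359979
Denominator: (-0.5139)·(-4.253147) = 2.185806
L = 4.359979/2.185806 = 1.9947

Final: 1.9947


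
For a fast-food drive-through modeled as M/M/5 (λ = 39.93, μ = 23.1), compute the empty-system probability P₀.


a = λ/μ = 39.93/23.1 = 1.7286; ρ = a/c = 0.3457
Σ_{k=0}^{4} a^k/k! (terms k=0..4) = 1.00000 + 1.72857 + 1.49398 + 0.86082 + 0.37200 = 5.45536
Tail: a^5/(5!(1−ρ)) = 15.43251/(120·0.6543) = 0.19656
P₀ = 1/(5.45536 + 0.19656) = 1/5.65192 = 0.176931

Final: 0.176931


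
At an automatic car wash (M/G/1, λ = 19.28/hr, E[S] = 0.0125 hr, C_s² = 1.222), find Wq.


ρ = λ·E[S] = 19.28·0.0125 = 0.2410
E[S²] = E[S]²(1+C_s²) = 0.0125²·(1+1.222) = 0.0003472
Wq = λ·E[S²]/(2(1−ρ)) = 19.28·0.0003472/(2·0.7590) = 0.004410 hr

Final: 0.004410 hr


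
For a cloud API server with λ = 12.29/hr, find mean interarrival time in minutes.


Mean interarrival time = 1/λ = 1/12.29 hour = 0.08137 hour
In minutes: 0.08137 × 60 = 4.8820 min

Final: 4.8820 min


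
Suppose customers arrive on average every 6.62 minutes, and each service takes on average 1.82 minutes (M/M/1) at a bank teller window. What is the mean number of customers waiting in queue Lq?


λ = 60/6.62 = 9.0634 /hr
μ = 60/1.82 = 32.9670 /hr
ρ = λ/μ = 9.0634/32.9670 = 0.2749
Lq = ρ²/(1−ρ) = 0.07558/0.7251 = 0.1042

Final: 0.1042


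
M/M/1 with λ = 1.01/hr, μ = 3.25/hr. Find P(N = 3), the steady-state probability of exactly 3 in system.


ρ = 1.01/3.25 = 0.3108
P_n = (1−ρ)·ρ^n = (1 − 0.3108)·0.3108^3 = 0.6892·0.030013 = 0.020686

Final: 0.020686


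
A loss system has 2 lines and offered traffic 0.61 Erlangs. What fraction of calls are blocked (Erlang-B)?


B(c,a) = (a^c/c!) / Σ_{k=0}^{c} a^k/k!
a^2/2! = 0.186050
Σ terms (k=0..2): 1.00000 + 0.61000 + 0.18605 = 1.796050
B = 0.186050/1.796050 = 0.103588

Final: 0.103588


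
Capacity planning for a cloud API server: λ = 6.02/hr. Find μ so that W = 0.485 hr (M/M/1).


W = 1/(μ−λ) ⇒ μ − λ = 1/W = 1/0.485 = 2.0619
μ = λ + 1/W = 6.02 + 2.0619 = 8.0819 per hr

Final: 8.0819 /hr


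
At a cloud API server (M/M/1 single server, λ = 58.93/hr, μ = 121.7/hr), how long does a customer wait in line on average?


ρ = 58.93/121.7 = 0.4842
Wq = ρ/(μ−λ) = 0.4842/(121.7 − 58.93) = 0.4842/62.77 = 0.007714 hr

Final: 0.007714 hr


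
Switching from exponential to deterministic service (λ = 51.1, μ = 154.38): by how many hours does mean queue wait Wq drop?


ρ = 51.1/154.38 = 0.3310
Wq(M/M/1) = ρ/(μ−λ) = 0.3310/103.28 = 0.003205 hr
Wq(M/D/1) = ρ/(2(μ−λ)) = 0.001602 hr
Savings = 0.003205 − 0.001602 = 0.001602 hr

Final: 0.001602 hr


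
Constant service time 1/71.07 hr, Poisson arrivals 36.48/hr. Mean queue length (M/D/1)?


ρ = 36.48/71.07 = 0.5133
M/D/1: Lq = ρ²/(2(1−ρ)) = 0.2635/(2·0.4867) = 0.27067

Final: 0.27067


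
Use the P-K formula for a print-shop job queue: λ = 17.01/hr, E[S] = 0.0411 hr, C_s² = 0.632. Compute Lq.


ρ = λ·E[S] = 17.01·0.0411 = 0.6991
Lq = ρ²(1+C_s²)/(2(1−ρ)) = 0.4888·(1+0.632)/(2·0.3009)
= 0.4888·1.6320/0.6018 = 1.32549

Final: 1.32549


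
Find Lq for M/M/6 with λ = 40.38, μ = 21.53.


a = λ/μ = 1.8755; ρ = a/6 = 0.3126
P₀ = 0.153122
Lq = P₀·a^c·ρ / (c!·(1−ρ)²) = 0.153122·43.52449·0.3126/(720·0.47254)
= 0.006123

Final: 0.006123


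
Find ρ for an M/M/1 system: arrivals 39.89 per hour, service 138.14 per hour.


ρ = λ/μ = 39.89/138.14 = 0.2888

Final: 0.2888


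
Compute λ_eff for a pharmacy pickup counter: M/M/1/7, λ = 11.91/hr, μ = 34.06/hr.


ρ = 0.3497; P_K = (1−ρ)ρ^7/(1−ρ^8) = 0.0004158
λ_eff = λ(1 − P_K) = 11.91·(1 − 0.0004158) = 11.91·0.999584 = 11.9050 /hr

Final: 11.9050 /hr


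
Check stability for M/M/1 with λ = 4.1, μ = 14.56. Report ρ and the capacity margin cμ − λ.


Total capacity cμ = 1·14.56 = 14.56/hr
ρ = λ/(cμ) = 4.1/14.56 = 0.2816
Stable ⇔ ρ < 1: YES
Spare capacity = cμ − λ = 14.56 − 4.1 = 10.46/hr

Final: ρ = 0.2816; stable; margin = 10.46/hr


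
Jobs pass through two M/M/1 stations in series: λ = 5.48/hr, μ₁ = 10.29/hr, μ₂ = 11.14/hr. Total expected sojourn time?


Each node sees arrival rate λ = 5.48/hr (tandem ⇒ throughput preserved).
W₁ = 1/(μ₁−λ) = 1/(10.29−5.48) = 0.20790 hr
W₂ = 1/(μ₂−λ) = 1/(11.14−5.48) = 0.17668 hr
W_total = W₁ + W₂ = 0.20790 + 0.17668 = 0.38458 hr

Final: 0.38458 hr


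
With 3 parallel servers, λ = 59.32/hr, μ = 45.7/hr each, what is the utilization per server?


ρ = λ/(cμ) = 59.32/(3·45.7) = 59.32/137.10 = 0.4327

Final: 0.4327


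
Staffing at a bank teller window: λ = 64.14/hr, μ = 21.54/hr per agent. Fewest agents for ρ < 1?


Stability requires cμ > λ ⇔ c > λ/μ.
λ/μ = 64.14/21.54 = 2.9777
Minimum integer c = ⌊2.9777⌋ + 1 = 3
Check: 3·21.54 = 64.62 > 64.14, while 2·21.54 = 43.08 ≤ 64.14

Final: 3 servers


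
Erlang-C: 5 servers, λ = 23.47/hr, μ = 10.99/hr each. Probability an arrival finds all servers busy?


a = λ/μ = 2.1356; ρ = a/5 = 0.4271
P₀ = 0.116931 (from M/M/c formula)
C(c,a) = [a^c/(c!(1−ρ))]·P₀ = [44.41984/(120·0.5729)]·0.116931
= 0.64614·0.116931 = 0.075554

Final: 0.075554


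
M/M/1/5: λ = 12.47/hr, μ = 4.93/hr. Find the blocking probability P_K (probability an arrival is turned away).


ρ = λ/μ = 12.47/4.93 = 2.5294
P_K = (1−ρ)ρ^K/(1−ρ^(K+1)) = (-1.5294·103.537499)/(1 − 261.888969)
= -158.351469/-260.888969 = 0.606969

Final: 0.606969


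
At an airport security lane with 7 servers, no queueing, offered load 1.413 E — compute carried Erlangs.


B(7,1.413) = 0.0005432 (Erlang-B)
Carried load = a(1 − B) = 1.413·(1 − 0.0005432) = 1.413·0.999457 = 1.4122 E

Final: 1.4122 Erlangs


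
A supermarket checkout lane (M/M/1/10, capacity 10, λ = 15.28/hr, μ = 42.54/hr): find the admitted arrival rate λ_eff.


ρ = 0.3592; P_K = (1−ρ)ρ^10/(1−ρ^11) = 0.00002291
λ_eff = λ(1 − P_K) = 15.28·(1 − 0.00002291) = 15.28·0.999977 = 15.2796 /hr

Final: 15.2796 /hr


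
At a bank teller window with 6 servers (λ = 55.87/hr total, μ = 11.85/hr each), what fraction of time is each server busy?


ρ = λ/(cμ) = 55.87/(6·11.85) = 55.87/71.10 = 0.7858

Final: 0.7858


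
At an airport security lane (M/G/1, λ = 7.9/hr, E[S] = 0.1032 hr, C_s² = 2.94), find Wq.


ρ = λ·E[S] = 7.9·0.1032 = 0.8153
E[S²] = E[S]²(1+C_s²) = 0.1032²·(1+2.94) = 0.041962
Wq = λ·E[S²]/(2(1−ρ)) = 7.9·0.041962/(2·0.1847) = 0.89730 hr

Final: 0.89730 hr


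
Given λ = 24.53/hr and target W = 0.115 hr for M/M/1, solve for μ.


W = 1/(μ−λ) ⇒ μ − λ = 1/W = 1/0.115 = 8.6957
μ = λ + 1/W = 24.53 + 8.6957 = 33.2257 per hr

Final: 33.2257 /hr


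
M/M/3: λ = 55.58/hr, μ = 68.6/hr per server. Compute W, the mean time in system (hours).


a = 0.8102; ρ = 0.2701; P₀ = 0.442506
Lq = P₀·a^c·ρ/(c!(1−ρ)²) = 0.01988
Wq = Lq/λ = 0.01988/55.58 = 0.0003577 hr
W = Wq + 1/μ = 0.0003577 + 0.01458 = 0.01493 hr

Final: 0.01493 hr


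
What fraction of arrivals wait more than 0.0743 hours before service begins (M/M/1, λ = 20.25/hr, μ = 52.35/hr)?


ρ = 20.25/52.35 = 0.3868
P(Wq > t) = ρ·e^{−(μ−λ)t} = 0.3868·e^{−2.3850}
= 0.3868·0.092086 = 0.035621

Final: 0.035621


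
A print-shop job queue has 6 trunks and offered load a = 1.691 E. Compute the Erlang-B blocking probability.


B(c,a) = (a^c/c!) / Σ_{k=0}^{c} a^k/k!
a^6/6! = 0.032474
Σ terms (k=0..6): 1.00000 + 1.69100 + 1.42974 + 0.80590 + 0.34069 + 0.11522 + 0.03247 = 5.415026
B = 0.032474/5.415026 = 0.005997

Final: 0.005997


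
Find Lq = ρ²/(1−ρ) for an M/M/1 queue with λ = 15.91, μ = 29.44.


ρ = 15.91/29.44 = 0.5404
Lq = ρ²/(1−ρ) = 0.2921/0.4596 = 0.6355

Final: 0.6355


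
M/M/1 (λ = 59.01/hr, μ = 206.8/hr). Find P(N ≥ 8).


ρ = 59.01/206.8 = 0.2853
P(N ≥ n) = ρ^n = 0.2853^8 = 0.00004395

Final: 0.00004395


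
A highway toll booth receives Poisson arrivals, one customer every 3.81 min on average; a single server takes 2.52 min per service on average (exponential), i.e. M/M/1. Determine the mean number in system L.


λ = 60/3.81 = 15.7480 /hr
μ = 60/2.52 = 23.8095 /hr
ρ = λ/μ = 15.7480/23.8095 = 0.6614
L = ρ/(1−ρ) = 0.6614/0.3386 = 1.9535

Final: 1.9535


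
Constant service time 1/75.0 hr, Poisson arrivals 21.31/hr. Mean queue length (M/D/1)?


ρ = 21.31/75.0 = 0.2841
M/D/1: Lq = ρ²/(2(1−ρ)) = 0.08073/(2·0.7159) = 0.05639

Final: 0.05639


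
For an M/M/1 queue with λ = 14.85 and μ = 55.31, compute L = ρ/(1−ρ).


ρ = λ/μ = 14.85/55.31 = 0.2685
L = ρ/(1−ρ) = 0.2685/(1 − 0.2685) = 0.2685/0.7315 = 0.3670

Final: 0.3670


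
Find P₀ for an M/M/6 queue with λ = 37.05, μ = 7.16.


a = λ/μ = 37.05/7.16 = 5.1746; ρ = a/c = 0.8624
Σ_{k=0}^{5} a^k/k! (terms k=0..5) = 1.00000 + 5.17458 + 13.38814 + 23.09268 + 29.87373 + 30.91681 = 103.44595
Tail: a^6/(6!(1−ρ)) = 19197.78573/(720·0.1376) = 193.81859
P₀ = 1/(103.44595 + 193.81859) = 1/297.26454 = 0.003364

Final: 0.003364


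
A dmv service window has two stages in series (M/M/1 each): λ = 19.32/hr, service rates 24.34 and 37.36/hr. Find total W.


Each node sees arrival rate λ = 19.32/hr (tandem ⇒ throughput preserved).
W₁ = 1/(μ₁−λ) = 1/(24.34−19.32) = 0.19920 hr
W₂ = 1/(μ₂−λ) = 1/(37.36−19.32) = 0.05543 hr
W_total = W₁ + W₂ = 0.19920 + 0.05543 = 0.25464 hr

Final: 0.25464 hr


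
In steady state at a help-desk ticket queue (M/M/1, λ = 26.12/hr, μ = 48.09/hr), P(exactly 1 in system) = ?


ρ = 26.12/48.09 = 0.5431
P_n = (1−ρ)·ρ^n = (1 − 0.5431)·0.5431^1 = 0.4569·0.543148 = 0.248138

Final: 0.248138


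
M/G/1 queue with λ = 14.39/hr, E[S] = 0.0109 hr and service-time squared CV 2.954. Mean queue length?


ρ = λ·E[S] = 14.39·0.0109 = 0.1569
Lq = ρ²(1+C_s²)/(2(1−ρ)) = 0.02460·(1+2.954)/(2·0.8431)
= 0.02460·3.9540/1.6863 = 0.05769

Final: 0.05769


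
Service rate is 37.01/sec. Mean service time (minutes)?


Mean service time = 1/μ = 1/37.01 second = 0.02702 second
In minutes: 0.02702 × 0.0166667 = 0.0004503 min

Final: 0.0004503 min


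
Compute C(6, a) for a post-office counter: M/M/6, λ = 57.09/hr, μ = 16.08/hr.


a = λ/μ = 3.5504; ρ = a/6 = 0.5917
P₀ = 0.027437 (from M/M/c formula)
C(c,a) = [a^c/(c!(1−ρ))]·P₀ = [2002.82956/(720·0.4083)]·0.027437
= 6.81338·0.027437 = 0.186942

Final: 0.186942


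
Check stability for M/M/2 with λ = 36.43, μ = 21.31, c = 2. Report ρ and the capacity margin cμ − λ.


Total capacity cμ = 2·21.31 = 42.62/hr
ρ = λ/(cμ) = 36.43/42.62 = 0.8548
Stable ⇔ ρ < 1: YES
Spare capacity = cμ − λ = 42.62 − 36.43 = 6.19/hr

Final: ρ = 0.8548; stable; margin = 6.19/hr


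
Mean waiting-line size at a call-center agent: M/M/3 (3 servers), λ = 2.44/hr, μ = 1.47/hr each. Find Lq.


a = λ/μ = 1.6599; ρ = a/3 = 0.5533
P₀ = 0.174105
Lq = P₀·a^c·ρ / (c!·(1−ρ)²) = 0.174105·4.57317·0.5533/(6·0.19955)
= 0.36794

Final: 0.36794


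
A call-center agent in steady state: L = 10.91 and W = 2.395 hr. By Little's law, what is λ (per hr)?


λ = L/W = 10.91/2.395 = 4.5553 /hr

Final: 4.5553 /hr


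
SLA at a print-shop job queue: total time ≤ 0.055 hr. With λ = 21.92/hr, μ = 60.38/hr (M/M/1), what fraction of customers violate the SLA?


W ~ Exponential(μ−λ) for M/M/1.
μ − λ = 60.38 − 21.92 = 38.4600
P(W > t) = e^{−(μ−λ)t} = e^{−2.1153} = 0.120597

Final: 0.120597


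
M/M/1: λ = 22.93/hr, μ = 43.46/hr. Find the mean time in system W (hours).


W = 1/(μ−λ) = 1/(43.46 − 22.93) = 1/20.53 = 0.04871 hr

Final: 0.04871 hr


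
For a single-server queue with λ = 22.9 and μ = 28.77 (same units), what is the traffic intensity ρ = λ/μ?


ρ = λ/μ = 22.9/28.77 = 0.7960

Final: 0.7960


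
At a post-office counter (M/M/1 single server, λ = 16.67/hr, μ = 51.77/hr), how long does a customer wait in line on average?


ρ = 16.67/51.77 = 0.3220
Wq = ρ/(μ−λ) = 0.3220/(51.77 − 16.67) = 0.3220/35.10 = 0.009174 hr

Final: 0.009174 hr


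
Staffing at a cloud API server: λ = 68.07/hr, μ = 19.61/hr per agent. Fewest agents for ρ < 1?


Stability requires cμ > λ ⇔ c > λ/μ.
λ/μ = 68.07/19.61 = 3.4712
Minimum integer c = ⌊3.4712⌋ + 1 = 4
Check: 4·19.61 = 78.44 > 68.07, while 3·19.61 = 58.83 ≤ 68.07

Final: 4 servers


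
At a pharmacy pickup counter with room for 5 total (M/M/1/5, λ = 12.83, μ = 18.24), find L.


ρ = 12.83/18.24 = 0.7034
L = ρ[1 − (K+1)ρ^K + Kρ^(K+1)] / [(1−ρ)(1−ρ^(K+1))]
Numerator: 0.7034·(1 − 6·0.172190 + 5·0.121119) = 0.402661
Denominator: (0.2966)·(0.878881) = 0.260677
L = 0.402661/0.260677 = 1.5447

Final: 1.5447


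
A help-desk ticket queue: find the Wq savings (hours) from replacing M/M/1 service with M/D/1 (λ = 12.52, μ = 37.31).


ρ = 12.52/37.31 = 0.3356
Wq(M/M/1) = ρ/(μ−λ) = 0.3356/24.79 = 0.01354 hr
Wq(M/D/1) = ρ/(2(μ−λ)) = 0.006768 hr
Savings = 0.01354 − 0.006768 = 0.006768 hr

Final: 0.006768 hr


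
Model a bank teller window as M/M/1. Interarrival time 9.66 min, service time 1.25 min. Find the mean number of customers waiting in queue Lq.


λ = 60/9.66 = 6.2112 /hr
μ = 60/1.25 = 48.0000 /hr
ρ = λ/μ = 6.2112/48.0000 = 0.1294
Lq = ρ²/(1−ρ) = 0.01674/0.8706 = 0.01923

Final: 0.01923


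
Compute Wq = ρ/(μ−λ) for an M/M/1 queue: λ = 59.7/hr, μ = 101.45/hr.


ρ = 59.7/101.45 = 0.5885
Wq = ρ/(μ−λ) = 0.5885/(101.45 − 59.7) = 0.5885/41.75 = 0.01410 hr

Final: 0.01410 hr


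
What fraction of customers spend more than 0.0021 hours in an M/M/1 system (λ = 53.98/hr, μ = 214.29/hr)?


W ~ Exponential(μ−λ) for M/M/1.
μ − λ = 214.29 − 53.98 = 160.3100
P(W > t) = e^{−(μ−λ)t} = e^{−0.3367} = 0.714158

Final: 0.714158


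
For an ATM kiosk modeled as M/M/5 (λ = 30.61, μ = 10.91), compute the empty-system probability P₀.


a = λ/μ = 30.61/10.91 = 2.8057; ρ = a/c = 0.5611
Σ_{k=0}^{4} a^k/k! (terms k=0..4) = 1.00000 + 2.80568 + 3.93593 + 3.68099 + 2.58192 = 14.00452
Tail: a^5/(5!(1−ρ)) = 173.85729/(120·0.4389) = 3.30128
P₀ = 1/(14.00452 + 3.30128) = 1/17.30580 = 0.057784

Final: 0.057784


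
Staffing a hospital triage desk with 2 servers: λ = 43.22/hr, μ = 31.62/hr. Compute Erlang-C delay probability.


a = λ/μ = 1.3669; ρ = a/2 = 0.6834
P₀ = 0.188052 (from M/M/c formula)
C(c,a) = [a^c/(c!(1−ρ))]·P₀ = [1.86830/(2·0.3166)]·0.188052
= 2.95083·0.188052 = 0.554908

Final: 0.554908


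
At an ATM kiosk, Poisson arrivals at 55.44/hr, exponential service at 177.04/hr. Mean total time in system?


W = 1/(μ−λ) = 1/(177.04 − 55.44) = 1/121.60 = 0.008224 hr

Final: 0.008224 hr


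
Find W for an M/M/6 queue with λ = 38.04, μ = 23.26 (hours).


a = 1.6354; ρ = 0.2726; P₀ = 0.194786
Lq = P₀·a^c·ρ/(c!(1−ρ)²) = 0.002666
Wq = Lq/λ = 0.002666/38.04 = 0.00007009 hr
W = Wq + 1/μ = 0.00007009 + 0.04299 = 0.04306 hr

Final: 0.04306 hr


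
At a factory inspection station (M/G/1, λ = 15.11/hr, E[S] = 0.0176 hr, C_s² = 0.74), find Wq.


ρ = λ·E[S] = 15.11·0.0176 = 0.2659
E[S²] = E[S]²(1+C_s²) = 0.0176²·(1+0.74) = 0.0005390
Wq = λ·E[S²]/(2(1−ρ)) = 15.11·0.0005390/(2·0.7341) = 0.005547 hr

Final: 0.005547 hr


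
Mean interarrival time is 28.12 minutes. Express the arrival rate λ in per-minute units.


λ = 1/(interarrival time) in consistent units.
1 minute = 1 min, so λ = 1/28.12 = 0.03556 per minute

Final: 0.03556 /min


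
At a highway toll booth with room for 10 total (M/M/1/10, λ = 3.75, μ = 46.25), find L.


ρ = 3.75/46.25 = 0.08108
L = ρ[1 − (K+1)ρ^K + Kρ^(K+1)] / [(1−ρ)(1−ρ^(K+1))]
Numerator: 0.08108·(1 − 11·1.228e-11 + 10·9.957e-13) = 0.081081
Denominator: (0.9189)·(1.000000) = 0.918919
L = 0.081081/0.918919 = 0.08824

Final: 0.08824


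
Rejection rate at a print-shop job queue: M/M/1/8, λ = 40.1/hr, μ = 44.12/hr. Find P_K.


ρ = λ/μ = 40.1/44.12 = 0.9089
P_K = (1−ρ)ρ^K/(1−ρ^(K+1)) = (0.09112·0.465662)/(1 − 0.423233)
= 0.042429/0.576767 = 0.073563

Final: 0.073563


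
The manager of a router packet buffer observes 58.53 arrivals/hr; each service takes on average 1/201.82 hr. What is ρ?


ρ = λ/μ = 58.53/201.82 = 0.2900

Final: 0.2900


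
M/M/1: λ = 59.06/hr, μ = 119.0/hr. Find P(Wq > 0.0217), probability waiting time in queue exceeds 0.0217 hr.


ρ = 59.06/119.0 = 0.4963
P(Wq > t) = ρ·e^{−(μ−λ)t} = 0.4963·e^{−1.3007}
= 0.4963·0.272342 = 0.135164

Final: 0.135164


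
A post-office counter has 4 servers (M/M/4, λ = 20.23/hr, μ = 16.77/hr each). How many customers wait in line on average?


a = λ/μ = 1.2063; ρ = a/4 = 0.3016
P₀ = 0.298255
Lq = P₀·a^c·ρ / (c!·(1−ρ)²) = 0.298255·2.11764·0.3016/(24·0.48779)
= 0.01627

Final: 0.01627


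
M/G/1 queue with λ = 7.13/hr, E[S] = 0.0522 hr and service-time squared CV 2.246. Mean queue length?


ρ = λ·E[S] = 7.13·0.0522 = 0.3722
Lq = ρ²(1+C_s²)/(2(1−ρ)) = 0.1385·(1+2.246)/(2·0.6278)
= 0.1385·3.2460/1.2556 = 0.35810

Final: 0.35810


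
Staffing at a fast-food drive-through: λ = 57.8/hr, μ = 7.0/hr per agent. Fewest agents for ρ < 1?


Stability requires cμ > λ ⇔ c > λ/μ.
λ/μ = 57.8/7.0 = 8.2571
Minimum integer c = ⌊8.2571⌋ + 1 = 9
Check: 9·7.0 = 63.00 > 57.8, while 8·7.0 = 56.00 ≤ 57.8

Final: 9 servers


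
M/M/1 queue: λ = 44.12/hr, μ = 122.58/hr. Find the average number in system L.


ρ = λ/μ = 44.12/122.58 = 0.3599
L = ρ/(1−ρ) = 0.3599/(1 − 0.3599) = 0.3599/0.6401 = 0.5623

Final: 0.5623


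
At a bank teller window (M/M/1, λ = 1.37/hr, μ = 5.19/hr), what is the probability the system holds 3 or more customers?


ρ = 1.37/5.19 = 0.2640
P(N ≥ n) = ρ^n = 0.2640^3 = 0.018393

Final: 0.018393


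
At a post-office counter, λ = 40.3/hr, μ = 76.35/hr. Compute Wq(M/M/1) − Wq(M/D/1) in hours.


ρ = 40.3/76.35 = 0.5278
Wq(M/M/1) = ρ/(μ−λ) = 0.5278/36.05 = 0.01464 hr
Wq(M/D/1) = ρ/(2(μ−λ)) = 0.007321 hr
Savings = 0.01464 − 0.007321 = 0.007321 hr

Final: 0.007321 hr


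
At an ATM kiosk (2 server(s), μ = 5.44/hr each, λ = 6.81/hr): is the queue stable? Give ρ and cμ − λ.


Total capacity cμ = 2·5.44 = 10.88/hr
ρ = λ/(cμ) = 6.81/10.88 = 0.6259
Stable ⇔ ρ < 1: YES
Spare capacity = cμ − λ = 10.88 − 6.81 = 4.07/hr

Final: ρ = 0.6259; stable; margin = 4.07/hr


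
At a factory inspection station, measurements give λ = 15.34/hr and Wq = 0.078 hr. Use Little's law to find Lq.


Lq = λWq = 15.34·0.078 = 1.1965

Final: 1.1965


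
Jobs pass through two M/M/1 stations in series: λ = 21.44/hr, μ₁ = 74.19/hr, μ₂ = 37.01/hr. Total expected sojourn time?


Each node sees arrival rate λ = 21.44/hr (tandem ⇒ throughput preserved).
W₁ = 1/(μ₁−λ) = 1/(74.19−21.44) = 0.01896 hr
W₂ = 1/(μ₂−λ) = 1/(37.01−21.44) = 0.06423 hr
W_total = W₁ + W₂ = 0.01896 + 0.06423 = 0.08318 hr

Final: 0.08318 hr


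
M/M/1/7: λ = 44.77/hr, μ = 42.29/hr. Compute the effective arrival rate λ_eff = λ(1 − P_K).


ρ = 1.0586; P_K = (1−ρ)ρ^7/(1−ρ^8) = 0.151299
λ_eff = λ(1 − P_K) = 44.77·(1 − 0.151299) = 44.77·0.848701 = 37.9963 /hr

Final: 37.9963 /hr


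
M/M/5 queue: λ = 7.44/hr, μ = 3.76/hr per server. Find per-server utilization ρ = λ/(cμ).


ρ = λ/(cμ) = 7.44/(5·3.76) = 7.44/18.80 = 0.3957

Final: 0.3957


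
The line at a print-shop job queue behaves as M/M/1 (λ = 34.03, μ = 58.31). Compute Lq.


ρ = 34.03/58.31 = 0.5836
Lq = ρ²/(1−ρ) = 0.3406/0.4164 = 0.8180

Final: 0.8180


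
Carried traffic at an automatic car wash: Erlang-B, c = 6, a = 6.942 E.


B(6,6.942) = 0.327694 (Erlang-B)
Carried load = a(1 − B) = 6.942·(1 − 0.327694) = 6.942·0.672306 = 4.6671 E

Final: 4.6671 Erlangs


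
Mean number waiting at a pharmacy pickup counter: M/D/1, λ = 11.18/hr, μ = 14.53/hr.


ρ = 11.18/14.53 = 0.7694
M/D/1: Lq = ρ²/(2(1−ρ)) = 0.5920/(2·0.2306) = 1.28394

Final: 1.28394


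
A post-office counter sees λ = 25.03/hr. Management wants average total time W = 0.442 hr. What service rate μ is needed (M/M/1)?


W = 1/(μ−λ) ⇒ μ − λ = 1/W = 1/0.442 = 2.2624
μ = λ + 1/W = 25.03 + 2.2624 = 27.2924 per hr

Final: 27.2924 /hr


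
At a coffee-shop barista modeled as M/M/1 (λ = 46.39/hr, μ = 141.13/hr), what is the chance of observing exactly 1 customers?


ρ = 46.39/141.13 = 0.3287
P_n = (1−ρ)·ρ^n = (1 − 0.3287)·0.3287^1 = 0.6713·0.328704 = 0.220658

Final: 0.220658


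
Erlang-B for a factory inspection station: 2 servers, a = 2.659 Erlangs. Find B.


B(c,a) = (a^c/c!) / Σ_{k=0}^{c} a^k/k!
a^2/2! = 3.535140
Σ terms (k=0..2): 1.00000 + 2.65900 + 3.53514 = 7.194140
B = 3.535140/7.194140 = 0.491392

Final: 0.491392


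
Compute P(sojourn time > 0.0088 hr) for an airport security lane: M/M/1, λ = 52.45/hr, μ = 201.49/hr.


W ~ Exponential(μ−λ) for M/M/1.
μ − λ = 201.49 − 52.45 = 149.0400
P(W > t) = e^{−(μ−λ)t} = e^{−1.3116} = 0.269402

Final: 0.269402


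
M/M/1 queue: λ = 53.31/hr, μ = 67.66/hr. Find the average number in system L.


ρ = λ/μ = 53.31/67.66 = 0.7879
L = ρ/(1−ρ) = 0.7879/(1 − 0.7879) = 0.7879/0.2121 = 3.7150

Final: 3.7150


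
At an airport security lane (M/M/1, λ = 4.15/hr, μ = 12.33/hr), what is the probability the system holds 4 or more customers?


ρ = 4.15/12.33 = 0.3366
P(N ≥ n) = ρ^n = 0.3366^4 = 0.012833

Final: 0.012833


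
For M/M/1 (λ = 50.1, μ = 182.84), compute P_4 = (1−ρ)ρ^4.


ρ = 50.1/182.84 = 0.2740
P_n = (1−ρ)·ρ^n = (1 − 0.2740)·0.2740^4 = 0.7260·0.005637 = 0.004093

Final: 0.004093


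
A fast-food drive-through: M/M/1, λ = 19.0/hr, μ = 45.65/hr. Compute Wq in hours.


ρ = 19.0/45.65 = 0.4162
Wq = ρ/(μ−λ) = 0.4162/(45.65 − 19.0) = 0.4162/26.65 = 0.01562 hr

Final: 0.01562 hr
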